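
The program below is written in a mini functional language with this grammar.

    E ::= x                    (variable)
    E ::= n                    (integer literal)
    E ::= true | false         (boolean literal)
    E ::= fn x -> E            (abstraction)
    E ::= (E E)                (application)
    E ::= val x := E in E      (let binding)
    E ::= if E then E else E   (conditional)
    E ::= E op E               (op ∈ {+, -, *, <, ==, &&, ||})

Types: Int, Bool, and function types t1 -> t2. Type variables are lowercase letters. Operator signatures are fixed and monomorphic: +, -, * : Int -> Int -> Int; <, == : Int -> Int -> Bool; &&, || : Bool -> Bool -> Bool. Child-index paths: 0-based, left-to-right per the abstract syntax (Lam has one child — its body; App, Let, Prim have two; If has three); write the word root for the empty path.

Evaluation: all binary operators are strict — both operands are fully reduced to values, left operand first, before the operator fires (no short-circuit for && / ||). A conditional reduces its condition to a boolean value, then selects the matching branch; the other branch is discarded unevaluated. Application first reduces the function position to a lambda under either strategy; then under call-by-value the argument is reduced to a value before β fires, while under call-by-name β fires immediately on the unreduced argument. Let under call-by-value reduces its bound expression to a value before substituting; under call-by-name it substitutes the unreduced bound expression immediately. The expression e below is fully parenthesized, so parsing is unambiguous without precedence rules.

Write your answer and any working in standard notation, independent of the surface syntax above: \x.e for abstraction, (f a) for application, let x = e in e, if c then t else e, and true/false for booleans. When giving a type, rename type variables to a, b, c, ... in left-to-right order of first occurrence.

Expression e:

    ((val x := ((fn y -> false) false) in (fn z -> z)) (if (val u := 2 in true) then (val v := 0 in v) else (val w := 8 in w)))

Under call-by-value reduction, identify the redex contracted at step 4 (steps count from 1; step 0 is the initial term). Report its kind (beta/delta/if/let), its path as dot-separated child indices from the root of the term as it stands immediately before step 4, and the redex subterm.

Working:
step 0: ((let x = ((\y.false) false) in (\z.z)) (if (let u = 2 in true) then (let v = 0 in v) else (let w = 8 in w)))
step 1: [beta@0.0] ((let x = false in (\z.z)) (if (let u = 2 in true) then (let v = 0 in v) else (let w = 8 in w)))
step 2: [let@0] ((\z.z) (if (let u = 2 in true) then (let v = 0 in v) else (let w = 8 in w)))
step 3: [let@1.0] ((\z.z) (if true then (let v = 0 in v) else (let w = 8 in w)))
step 4: [if@1] ((\z.z) (let v = 0 in v))

Answer: if at 1 : (if true then (let v = 0 in v) else (let w = 8 in w))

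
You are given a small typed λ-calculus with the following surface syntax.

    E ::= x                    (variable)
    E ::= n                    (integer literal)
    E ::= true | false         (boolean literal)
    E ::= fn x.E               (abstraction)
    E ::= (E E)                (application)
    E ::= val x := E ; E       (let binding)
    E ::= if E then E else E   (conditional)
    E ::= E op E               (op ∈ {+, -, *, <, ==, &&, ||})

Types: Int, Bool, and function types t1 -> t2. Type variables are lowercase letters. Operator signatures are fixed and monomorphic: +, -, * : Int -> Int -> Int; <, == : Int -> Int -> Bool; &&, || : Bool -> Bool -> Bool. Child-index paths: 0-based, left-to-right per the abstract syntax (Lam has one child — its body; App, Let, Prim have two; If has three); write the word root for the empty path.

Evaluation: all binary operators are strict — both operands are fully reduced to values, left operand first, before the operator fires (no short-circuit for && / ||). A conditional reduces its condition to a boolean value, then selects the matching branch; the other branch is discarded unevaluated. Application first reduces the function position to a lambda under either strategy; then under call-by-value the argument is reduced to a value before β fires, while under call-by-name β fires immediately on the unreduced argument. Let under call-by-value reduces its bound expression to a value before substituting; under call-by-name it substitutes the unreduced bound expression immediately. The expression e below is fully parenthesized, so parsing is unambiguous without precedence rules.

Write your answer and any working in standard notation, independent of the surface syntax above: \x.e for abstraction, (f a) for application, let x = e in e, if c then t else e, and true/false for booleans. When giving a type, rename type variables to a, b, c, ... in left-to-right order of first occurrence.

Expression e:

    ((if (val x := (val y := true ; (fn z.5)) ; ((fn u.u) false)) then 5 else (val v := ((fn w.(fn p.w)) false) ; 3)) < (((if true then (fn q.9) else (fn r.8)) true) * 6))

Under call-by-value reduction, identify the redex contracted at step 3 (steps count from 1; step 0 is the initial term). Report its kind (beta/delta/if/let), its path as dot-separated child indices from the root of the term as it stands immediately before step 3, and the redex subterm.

Working:
step 0: ((if (let x = (let y = true in (\z.5)) in ((\u.u) false)) then 5 else (let v = ((\w.(\p.w)) false) in 3)) < (((if true then (\q.9) else (\r.8)) true) * 6))
step 1: [let@0.0.0] ((if (let x = (\z.5) in ((\u.u) false)) then 5 else (let v = ((\w.(\p.w)) false) in 3)) < (((if true then (\q.9) else (\r.8)) true) * 6))
step 2: [let@0.0] ((if ((\u.u) false) then 5 else (let v = ((\w.(\p.w)) false) in 3)) < (((if true then (\q.9) else (\r.8)) true) * 6))
step 3: [beta@0.0] ((if false then 5 else (let v = ((\w.(\p.w)) false) in 3)) < (((if true then (\q.9) else (\r.8)) true) * 6))

Answer: beta at 0.0 : ((\u.u) false)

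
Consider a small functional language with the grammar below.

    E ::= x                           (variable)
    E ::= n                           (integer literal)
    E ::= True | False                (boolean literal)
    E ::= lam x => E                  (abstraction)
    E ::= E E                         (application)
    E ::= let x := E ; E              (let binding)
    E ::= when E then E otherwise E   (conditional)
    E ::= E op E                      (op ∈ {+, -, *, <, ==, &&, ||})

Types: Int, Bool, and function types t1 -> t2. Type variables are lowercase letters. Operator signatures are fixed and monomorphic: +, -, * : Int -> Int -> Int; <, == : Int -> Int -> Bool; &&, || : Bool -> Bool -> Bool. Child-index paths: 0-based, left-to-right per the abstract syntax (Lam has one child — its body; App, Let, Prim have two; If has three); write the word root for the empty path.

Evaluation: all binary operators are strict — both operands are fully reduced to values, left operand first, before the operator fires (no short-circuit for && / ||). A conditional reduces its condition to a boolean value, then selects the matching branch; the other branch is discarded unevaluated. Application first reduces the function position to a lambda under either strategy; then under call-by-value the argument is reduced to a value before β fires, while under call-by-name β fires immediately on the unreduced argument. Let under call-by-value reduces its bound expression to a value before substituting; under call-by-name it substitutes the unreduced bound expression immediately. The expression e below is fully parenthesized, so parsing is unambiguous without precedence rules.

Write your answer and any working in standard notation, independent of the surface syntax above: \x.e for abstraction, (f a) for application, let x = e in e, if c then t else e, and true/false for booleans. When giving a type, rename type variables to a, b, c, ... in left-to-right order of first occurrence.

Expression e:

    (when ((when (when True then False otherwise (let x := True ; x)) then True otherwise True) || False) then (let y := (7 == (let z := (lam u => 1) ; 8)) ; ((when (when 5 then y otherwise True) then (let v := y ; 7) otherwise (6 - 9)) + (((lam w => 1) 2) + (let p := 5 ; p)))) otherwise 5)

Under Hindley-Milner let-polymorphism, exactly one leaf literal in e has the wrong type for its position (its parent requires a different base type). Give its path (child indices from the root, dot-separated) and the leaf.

Derivation:
  unify Bool ~ Bool
let x : Bool
x : Bool
  unify Bool ~ Bool
  unify Bool ~ Bool
  unify Bool ~ Bool
  unify Bool ~ Bool
  unify Bool ~ Bool
  unify Bool ~ Bool
  unify Int ~ Int
\u._ : a -> Int
let z : forall. a -> Int
  unify Int ~ Int
let y : Bool
  unify Int ~ Bool
  FAIL: mismatch Int ~ Bool

Answer: 1.1.0.0.0 : 5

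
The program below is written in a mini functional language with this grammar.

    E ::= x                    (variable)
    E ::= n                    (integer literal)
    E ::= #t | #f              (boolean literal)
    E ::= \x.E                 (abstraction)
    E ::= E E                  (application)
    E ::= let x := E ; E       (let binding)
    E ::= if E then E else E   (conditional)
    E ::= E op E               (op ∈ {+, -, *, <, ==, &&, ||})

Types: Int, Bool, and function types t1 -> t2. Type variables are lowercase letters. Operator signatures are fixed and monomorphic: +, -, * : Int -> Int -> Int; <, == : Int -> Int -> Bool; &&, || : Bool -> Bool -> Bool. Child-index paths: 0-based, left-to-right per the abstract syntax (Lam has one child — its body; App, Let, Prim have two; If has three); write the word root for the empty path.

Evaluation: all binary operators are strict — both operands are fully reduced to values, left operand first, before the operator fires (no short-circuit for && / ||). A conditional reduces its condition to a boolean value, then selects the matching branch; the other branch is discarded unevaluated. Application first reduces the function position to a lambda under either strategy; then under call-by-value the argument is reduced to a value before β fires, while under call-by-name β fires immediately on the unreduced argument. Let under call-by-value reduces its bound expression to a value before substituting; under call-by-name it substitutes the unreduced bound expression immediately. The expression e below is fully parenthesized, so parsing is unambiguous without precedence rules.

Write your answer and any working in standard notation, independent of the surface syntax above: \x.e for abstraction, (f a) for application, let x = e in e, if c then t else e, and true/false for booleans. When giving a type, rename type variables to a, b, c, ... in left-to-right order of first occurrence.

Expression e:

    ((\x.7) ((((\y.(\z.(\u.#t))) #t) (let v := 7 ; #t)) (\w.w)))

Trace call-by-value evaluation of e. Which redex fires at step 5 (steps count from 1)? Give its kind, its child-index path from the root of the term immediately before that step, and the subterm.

Derivation:
step 0: ((\x.7) ((((\y.(\z.(\u.true))) true) (let v = 7 in true)) (\w.w)))
step 1: [beta@1.0.0] ((\x.7) (((\z.(\u.true)) (let v = 7 in true)) (\w.w)))
step 2: [let@1.0.1] ((\x.7) (((\z.(\u.true)) true) (\w.w)))
step 3: [beta@1.0] ((\x.7) ((\u.true) (\w.w)))
step 4: [beta@1] ((\x.7) true)
step 5: [beta@root] 7

Answer: beta at root : ((\x.7) true)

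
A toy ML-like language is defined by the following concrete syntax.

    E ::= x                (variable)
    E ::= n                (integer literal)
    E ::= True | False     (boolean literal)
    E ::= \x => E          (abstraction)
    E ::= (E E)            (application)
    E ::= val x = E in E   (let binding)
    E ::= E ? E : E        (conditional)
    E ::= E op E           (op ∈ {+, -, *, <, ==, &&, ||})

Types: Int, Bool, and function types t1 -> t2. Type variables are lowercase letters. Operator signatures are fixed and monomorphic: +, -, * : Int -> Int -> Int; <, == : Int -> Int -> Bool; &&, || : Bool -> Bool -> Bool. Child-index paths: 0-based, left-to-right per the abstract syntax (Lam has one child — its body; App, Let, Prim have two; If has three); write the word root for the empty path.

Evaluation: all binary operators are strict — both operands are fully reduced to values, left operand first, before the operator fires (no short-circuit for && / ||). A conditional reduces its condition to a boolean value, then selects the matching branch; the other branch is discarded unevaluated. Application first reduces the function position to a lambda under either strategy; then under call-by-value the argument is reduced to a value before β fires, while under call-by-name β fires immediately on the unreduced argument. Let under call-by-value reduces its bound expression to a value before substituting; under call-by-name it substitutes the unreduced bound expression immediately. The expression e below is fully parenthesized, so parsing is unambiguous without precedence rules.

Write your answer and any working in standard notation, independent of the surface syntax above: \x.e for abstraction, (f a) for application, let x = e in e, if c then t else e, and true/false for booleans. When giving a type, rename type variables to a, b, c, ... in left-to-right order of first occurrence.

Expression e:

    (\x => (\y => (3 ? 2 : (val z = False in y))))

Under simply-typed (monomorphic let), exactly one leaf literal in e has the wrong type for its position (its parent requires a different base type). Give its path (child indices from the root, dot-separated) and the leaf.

Working:
  unify Int ~ Bool
  FAIL: mismatch Int ~ Bool

Answer: 0.0.0 : 3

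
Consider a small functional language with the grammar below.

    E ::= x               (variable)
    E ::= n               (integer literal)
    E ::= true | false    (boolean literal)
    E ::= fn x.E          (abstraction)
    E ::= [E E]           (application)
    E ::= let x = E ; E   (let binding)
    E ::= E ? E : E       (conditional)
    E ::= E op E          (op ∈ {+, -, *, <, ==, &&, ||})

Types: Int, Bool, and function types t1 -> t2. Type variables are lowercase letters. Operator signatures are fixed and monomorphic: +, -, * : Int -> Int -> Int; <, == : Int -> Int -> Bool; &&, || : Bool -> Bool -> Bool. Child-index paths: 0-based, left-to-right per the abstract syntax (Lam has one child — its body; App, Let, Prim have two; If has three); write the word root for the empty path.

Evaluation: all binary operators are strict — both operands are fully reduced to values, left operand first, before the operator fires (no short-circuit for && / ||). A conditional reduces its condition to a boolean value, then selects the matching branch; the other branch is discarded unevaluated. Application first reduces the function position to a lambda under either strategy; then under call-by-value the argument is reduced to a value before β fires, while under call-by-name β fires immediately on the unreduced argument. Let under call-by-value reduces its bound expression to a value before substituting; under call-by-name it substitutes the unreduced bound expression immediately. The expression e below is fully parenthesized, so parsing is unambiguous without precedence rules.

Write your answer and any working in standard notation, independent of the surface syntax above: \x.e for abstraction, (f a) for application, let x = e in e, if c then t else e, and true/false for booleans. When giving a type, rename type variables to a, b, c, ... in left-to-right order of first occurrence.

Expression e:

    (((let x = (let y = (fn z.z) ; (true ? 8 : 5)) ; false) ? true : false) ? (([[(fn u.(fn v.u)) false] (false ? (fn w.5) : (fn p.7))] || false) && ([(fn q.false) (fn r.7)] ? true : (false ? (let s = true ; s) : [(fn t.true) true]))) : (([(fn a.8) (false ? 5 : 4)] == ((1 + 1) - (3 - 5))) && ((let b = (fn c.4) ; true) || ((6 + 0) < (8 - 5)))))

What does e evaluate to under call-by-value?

Answer: false

Working:
step 0: (if (if (let x = (let y = (\z.z) in (if true then 8 else 5)) in false) then true else false) then (((((\u.(\v.u)) false) (if false then (\w.5) else (\p.7))) || false) && (if ((\q.false) (\r.7)) then true else (if false then (let s = true in s) else ((\t.true) true)))) else ((((\a.8) (if false then 5 else 4)) == ((1 + 1) - (3 - 5))) && ((let b = (\c.4) in true) || ((6 + 0) < (8 - 5)))))
step 1: [let@0.0.0] (if (if (let x = (if true then 8 else 5) in false) then true else false) then (((((\u.(\v.u)) false) (if false then (\w.5) else (\p.7))) || false) && (if ((\q.false) (\r.7)) then true else (if false then (let s = true in s) else ((\t.true) true)))) else ((((\a.8) (if false then 5 else 4)) == ((1 + 1) - (3 - 5))) && ((let b = (\c.4) in true) || ((6 + 0) < (8 - 5)))))
step 2: [if@0.0.0] (if (if (let x = 8 in false) then true else false) then (((((\u.(\v.u)) false) (if false then (\w.5) else (\p.7))) || false) && (if ((\q.false) (\r.7)) then true else (if false then (let s = true in s) else ((\t.true) true)))) else ((((\a.8) (if false then 5 else 4)) == ((1 + 1) - (3 - 5))) && ((let b = (\c.4) in true) || ((6 + 0) < (8 - 5)))))
step 3: [let@0.0] (if (if false then true else false) then (((((\u.(\v.u)) false) (if false then (\w.5) else (\p.7))) || false) && (if ((\q.false) (\r.7)) then true else (if false then (let s = true in s) else ((\t.true) true)))) else ((((\a.8) (if false then 5 else 4)) == ((1 + 1) - (3 - 5))) && ((let b = (\c.4) in true) || ((6 + 0) < (8 - 5)))))
step 4: [if@0] (if false then (((((\u.(\v.u)) false) (if false then (\w.5) else (\p.7))) || false) && (if ((\q.false) (\r.7)) then true else (if false then (let s = true in s) else ((\t.true) true)))) else ((((\a.8) (if false then 5 else 4)) == ((1 + 1) - (3 - 5))) && ((let b = (\c.4) in true) || ((6 + 0) < (8 - 5)))))
step 5: [if@root] ((((\a.8) (if false then 5 else 4)) == ((1 + 1) - (3 - 5))) && ((let b = (\c.4) in true) || ((6 + 0) < (8 - 5))))
step 6: [if@0.0.1] ((((\a.8) 4) == ((1 + 1) - (3 - 5))) && ((let b = (\c.4) in true) || ((6 + 0) < (8 - 5))))
step 7: [beta@0.0] ((8 == ((1 + 1) - (3 - 5))) && ((let b = (\c.4) in true) || ((6 + 0) < (8 - 5))))
step 8: [delta@0.1.0] ((8 == (2 - (3 - 5))) && ((let b = (\c.4) in true) || ((6 + 0) < (8 - 5))))
step 9: [delta@0.1.1] ((8 == (2 - -2)) && ((let b = (\c.4) in true) || ((6 + 0) < (8 - 5))))
step 10: [delta@0.1] ((8 == 4) && ((let b = (\c.4) in true) || ((6 + 0) < (8 - 5))))
step 11: [delta@0] (false && ((let b = (\c.4) in true) || ((6 + 0) < (8 - 5))))
step 12: [let@1.0] (false && (true || ((6 + 0) < (8 - 5))))
step 13: [delta@1.1.0] (false && (true || (6 < (8 - 5))))
step 14: [delta@1.1.1] (false && (true || (6 < 3)))
step 15: [delta@1.1] (false && (true || false))
step 16: [delta@1] (false && true)
step 17: [delta@root] false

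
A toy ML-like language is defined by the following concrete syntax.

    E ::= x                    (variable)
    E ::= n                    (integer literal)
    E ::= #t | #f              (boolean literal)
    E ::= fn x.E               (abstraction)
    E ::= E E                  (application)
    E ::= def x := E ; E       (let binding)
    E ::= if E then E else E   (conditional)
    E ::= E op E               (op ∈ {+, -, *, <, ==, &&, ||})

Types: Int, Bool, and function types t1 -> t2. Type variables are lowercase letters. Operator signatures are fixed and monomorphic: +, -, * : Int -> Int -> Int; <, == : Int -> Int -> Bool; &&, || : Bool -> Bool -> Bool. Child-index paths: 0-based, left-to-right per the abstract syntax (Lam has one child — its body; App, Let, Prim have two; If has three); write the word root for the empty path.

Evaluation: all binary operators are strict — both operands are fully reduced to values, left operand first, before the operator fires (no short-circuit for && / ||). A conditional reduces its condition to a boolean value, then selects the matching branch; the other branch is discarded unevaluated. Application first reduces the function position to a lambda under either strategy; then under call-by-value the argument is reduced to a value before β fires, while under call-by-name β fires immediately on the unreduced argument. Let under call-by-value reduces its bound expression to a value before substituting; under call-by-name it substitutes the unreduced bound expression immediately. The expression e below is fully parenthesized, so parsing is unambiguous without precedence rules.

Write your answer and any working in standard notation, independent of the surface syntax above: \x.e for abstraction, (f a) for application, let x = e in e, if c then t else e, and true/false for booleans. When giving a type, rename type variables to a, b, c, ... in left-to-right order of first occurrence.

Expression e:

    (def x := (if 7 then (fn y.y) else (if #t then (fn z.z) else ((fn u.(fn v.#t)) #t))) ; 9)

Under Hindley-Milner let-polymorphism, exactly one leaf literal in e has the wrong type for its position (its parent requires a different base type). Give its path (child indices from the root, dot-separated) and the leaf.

Derivation:
  unify Int ~ Bool
  FAIL: mismatch Int ~ Bool

Answer: 0.0 : 7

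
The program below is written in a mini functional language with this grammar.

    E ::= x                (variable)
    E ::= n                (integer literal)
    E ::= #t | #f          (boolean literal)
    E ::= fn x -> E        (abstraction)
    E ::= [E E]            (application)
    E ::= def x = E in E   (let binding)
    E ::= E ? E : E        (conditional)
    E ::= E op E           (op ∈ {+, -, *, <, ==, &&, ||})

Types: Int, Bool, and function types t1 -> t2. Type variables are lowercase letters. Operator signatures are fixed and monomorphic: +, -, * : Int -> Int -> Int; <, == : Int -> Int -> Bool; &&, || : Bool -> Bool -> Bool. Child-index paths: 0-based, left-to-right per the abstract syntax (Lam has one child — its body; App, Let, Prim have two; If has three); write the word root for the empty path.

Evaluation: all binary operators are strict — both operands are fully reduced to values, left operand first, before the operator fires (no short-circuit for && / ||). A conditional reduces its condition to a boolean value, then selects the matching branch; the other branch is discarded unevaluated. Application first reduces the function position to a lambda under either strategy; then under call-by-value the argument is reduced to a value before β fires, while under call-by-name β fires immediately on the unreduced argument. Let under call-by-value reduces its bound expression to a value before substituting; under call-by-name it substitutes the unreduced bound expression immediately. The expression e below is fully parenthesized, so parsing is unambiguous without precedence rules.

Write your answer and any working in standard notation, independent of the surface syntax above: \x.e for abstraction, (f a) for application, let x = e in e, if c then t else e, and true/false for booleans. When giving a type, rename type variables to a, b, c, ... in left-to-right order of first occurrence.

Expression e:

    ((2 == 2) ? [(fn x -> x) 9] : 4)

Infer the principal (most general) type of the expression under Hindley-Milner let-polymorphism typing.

Derivation:
  unify Int ~ Int
  unify Int ~ Int
  unify Bool ~ Bool
x : a
\x._ : a -> a
  unify a -> a ~ Int -> b
  unify a ~ Int
  unify Int ~ b
_ _ : Int
  unify Int ~ Int

Answer: Int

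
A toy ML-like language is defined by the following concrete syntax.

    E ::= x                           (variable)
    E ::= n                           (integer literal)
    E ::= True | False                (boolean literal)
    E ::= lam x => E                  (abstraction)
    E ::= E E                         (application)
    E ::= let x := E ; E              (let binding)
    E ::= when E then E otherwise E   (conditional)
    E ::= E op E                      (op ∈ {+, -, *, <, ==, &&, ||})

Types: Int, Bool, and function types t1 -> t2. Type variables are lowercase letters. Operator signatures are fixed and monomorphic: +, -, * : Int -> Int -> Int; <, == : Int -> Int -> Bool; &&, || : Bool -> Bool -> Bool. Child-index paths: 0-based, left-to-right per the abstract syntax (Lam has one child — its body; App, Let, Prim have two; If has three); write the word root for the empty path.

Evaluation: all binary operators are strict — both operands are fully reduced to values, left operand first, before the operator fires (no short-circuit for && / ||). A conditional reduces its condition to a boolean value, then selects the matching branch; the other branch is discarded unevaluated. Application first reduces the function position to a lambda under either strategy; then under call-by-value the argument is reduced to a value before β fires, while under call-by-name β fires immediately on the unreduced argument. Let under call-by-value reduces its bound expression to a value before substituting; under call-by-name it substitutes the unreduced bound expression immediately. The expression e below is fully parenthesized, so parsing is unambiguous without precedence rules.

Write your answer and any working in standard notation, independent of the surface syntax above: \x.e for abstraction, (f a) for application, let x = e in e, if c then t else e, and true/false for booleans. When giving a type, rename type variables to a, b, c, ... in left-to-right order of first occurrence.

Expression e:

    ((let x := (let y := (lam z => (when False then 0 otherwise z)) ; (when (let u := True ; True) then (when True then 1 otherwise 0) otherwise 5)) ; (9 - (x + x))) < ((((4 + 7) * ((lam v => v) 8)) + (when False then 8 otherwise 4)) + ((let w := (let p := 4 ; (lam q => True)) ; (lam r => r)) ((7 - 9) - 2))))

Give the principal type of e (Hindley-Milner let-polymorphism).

Derivation:
  unify Bool ~ Bool
z : a
  unify Int ~ a
\z._ : Int -> Int
let y : Int -> Int
let u : Bool
  unify Bool ~ Bool
  unify Bool ~ Bool
  unify Int ~ Int
  unify Int ~ Int
let x : Int
  unify Int ~ Int
x : Int
  unify Int ~ Int
x : Int
  unify Int ~ Int
  unify Int ~ Int
  unify Int ~ Int
  unify Int ~ Int
  unify Int ~ Int
  unify Int ~ Int
v : b
\v._ : b -> b
  unify b -> b ~ Int -> c
  unify b ~ Int
  unify Int ~ c
_ _ : Int
  unify Int ~ Int
  unify Int ~ Int
  unify Bool ~ Bool
  unify Int ~ Int
  unify Int ~ Int
  unify Int ~ Int
let p : Int
\q._ : d -> Bool
let w : forall. d -> Bool
r : e
\r._ : e -> e
  unify Int ~ Int
  unify Int ~ Int
  unify Int ~ Int
  unify Int ~ Int
  unify e -> e ~ Int -> f
  unify e ~ Int
  unify Int ~ f
_ _ : Int
  unify Int ~ Int
  unify Int ~ Int

Answer: Bool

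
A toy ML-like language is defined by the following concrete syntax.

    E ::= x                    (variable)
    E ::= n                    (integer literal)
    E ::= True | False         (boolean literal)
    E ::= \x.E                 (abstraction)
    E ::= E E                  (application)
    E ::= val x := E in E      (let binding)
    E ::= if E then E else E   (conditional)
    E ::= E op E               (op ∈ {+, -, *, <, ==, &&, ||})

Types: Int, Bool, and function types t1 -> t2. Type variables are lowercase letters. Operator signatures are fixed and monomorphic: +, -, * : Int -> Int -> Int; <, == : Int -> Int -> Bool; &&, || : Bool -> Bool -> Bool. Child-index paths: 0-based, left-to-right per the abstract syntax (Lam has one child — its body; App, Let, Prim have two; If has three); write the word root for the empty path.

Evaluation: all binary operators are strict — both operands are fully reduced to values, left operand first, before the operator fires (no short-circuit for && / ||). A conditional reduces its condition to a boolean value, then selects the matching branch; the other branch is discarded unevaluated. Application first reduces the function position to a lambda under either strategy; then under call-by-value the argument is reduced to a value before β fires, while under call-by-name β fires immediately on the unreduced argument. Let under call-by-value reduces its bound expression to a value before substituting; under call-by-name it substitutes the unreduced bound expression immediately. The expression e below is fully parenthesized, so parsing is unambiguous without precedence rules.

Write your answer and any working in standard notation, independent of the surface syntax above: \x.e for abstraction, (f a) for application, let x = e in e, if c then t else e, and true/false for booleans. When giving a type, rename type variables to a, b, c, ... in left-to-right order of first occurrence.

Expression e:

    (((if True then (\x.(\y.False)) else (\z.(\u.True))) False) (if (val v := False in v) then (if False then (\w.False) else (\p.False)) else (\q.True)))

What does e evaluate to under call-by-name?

Answer: false

Derivation:
step 0: (((if true then (\x.(\y.false)) else (\z.(\u.true))) false) (if (let v = false in v) then (if false then (\w.false) else (\p.false)) else (\q.true)))
step 1: [if@0.0] (((\x.(\y.false)) false) (if (let v = false in v) then (if false then (\w.false) else (\p.false)) else (\q.true)))
step 2: [beta@0] ((\y.false) (if (let v = false in v) then (if false then (\w.false) else (\p.false)) else (\q.true)))
step 3: [beta@root] false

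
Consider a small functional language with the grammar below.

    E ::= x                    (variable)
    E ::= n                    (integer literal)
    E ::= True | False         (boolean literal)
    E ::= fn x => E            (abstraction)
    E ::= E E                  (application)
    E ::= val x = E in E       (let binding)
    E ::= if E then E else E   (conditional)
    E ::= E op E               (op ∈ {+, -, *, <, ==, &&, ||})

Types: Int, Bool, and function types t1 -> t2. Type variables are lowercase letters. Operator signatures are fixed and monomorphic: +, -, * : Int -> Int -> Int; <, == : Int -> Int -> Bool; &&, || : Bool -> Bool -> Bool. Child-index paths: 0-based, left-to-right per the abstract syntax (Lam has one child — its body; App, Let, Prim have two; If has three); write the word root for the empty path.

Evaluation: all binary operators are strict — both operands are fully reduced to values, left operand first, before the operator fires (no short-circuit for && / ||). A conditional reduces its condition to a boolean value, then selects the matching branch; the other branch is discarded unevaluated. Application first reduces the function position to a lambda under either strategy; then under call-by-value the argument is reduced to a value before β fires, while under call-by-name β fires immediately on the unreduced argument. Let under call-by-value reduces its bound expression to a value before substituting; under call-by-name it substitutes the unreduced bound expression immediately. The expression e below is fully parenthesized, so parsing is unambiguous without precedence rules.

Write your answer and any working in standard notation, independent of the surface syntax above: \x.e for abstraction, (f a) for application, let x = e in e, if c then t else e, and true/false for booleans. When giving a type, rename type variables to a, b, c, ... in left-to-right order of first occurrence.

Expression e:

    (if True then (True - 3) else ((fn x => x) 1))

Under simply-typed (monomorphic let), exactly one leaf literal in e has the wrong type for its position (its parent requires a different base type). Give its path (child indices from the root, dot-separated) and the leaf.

Derivation:
  unify Bool ~ Bool
  unify Bool ~ Int
  FAIL: mismatch Bool ~ Int

Answer: 1.0 : true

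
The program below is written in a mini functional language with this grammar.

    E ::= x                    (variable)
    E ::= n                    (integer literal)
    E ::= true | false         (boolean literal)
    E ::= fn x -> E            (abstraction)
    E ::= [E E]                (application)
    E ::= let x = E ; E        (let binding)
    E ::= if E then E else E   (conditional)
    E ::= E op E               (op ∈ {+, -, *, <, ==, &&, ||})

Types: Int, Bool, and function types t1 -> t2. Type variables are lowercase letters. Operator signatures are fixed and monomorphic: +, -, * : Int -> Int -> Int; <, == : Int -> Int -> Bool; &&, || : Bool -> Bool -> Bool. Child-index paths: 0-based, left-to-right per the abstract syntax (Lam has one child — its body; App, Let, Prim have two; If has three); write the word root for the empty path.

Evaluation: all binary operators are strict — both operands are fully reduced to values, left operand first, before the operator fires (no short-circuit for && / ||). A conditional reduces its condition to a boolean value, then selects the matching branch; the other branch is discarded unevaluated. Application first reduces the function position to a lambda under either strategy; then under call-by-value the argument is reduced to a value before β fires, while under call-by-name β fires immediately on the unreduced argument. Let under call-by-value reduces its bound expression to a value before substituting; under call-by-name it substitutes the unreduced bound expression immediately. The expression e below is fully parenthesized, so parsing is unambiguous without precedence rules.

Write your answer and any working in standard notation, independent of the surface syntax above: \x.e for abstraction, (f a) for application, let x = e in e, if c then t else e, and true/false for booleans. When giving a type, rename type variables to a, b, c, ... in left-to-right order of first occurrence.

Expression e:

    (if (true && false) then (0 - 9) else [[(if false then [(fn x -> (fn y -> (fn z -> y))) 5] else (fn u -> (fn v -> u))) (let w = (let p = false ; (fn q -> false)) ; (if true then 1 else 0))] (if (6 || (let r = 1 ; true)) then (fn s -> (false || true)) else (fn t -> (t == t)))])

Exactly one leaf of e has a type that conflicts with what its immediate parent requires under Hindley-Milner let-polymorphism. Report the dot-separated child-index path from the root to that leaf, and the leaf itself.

Answer: 2.1.0.0 : 6

Derivation:
  unify Bool ~ Bool
  unify Bool ~ Bool
  unify Bool ~ Bool
  unify Int ~ Int
  unify Int ~ Int
  unify Bool ~ Bool
y : b
\z._ : c -> b
\y._ : b -> c -> b
\x._ : a -> b -> c -> b
  unify a -> b -> c -> b ~ Int -> d
  unify a ~ Int
  unify b -> c -> b ~ d
_ _ : b -> c -> b
u : e
\v._ : f -> e
\u._ : e -> f -> e
  unify b -> c -> b ~ e -> f -> e
  unify b ~ e
  unify c -> e ~ f -> e
  unify c ~ f
  unify e ~ e
let p : Bool
\q._ : g -> Bool
let w : forall. g -> Bool
  unify Bool ~ Bool
  unify Int ~ Int
  unify e -> f -> e ~ Int -> h
  unify e ~ Int
  unify f -> Int ~ h
_ _ : f -> Int
  unify Int ~ Bool
  FAIL: mismatch Int ~ Bool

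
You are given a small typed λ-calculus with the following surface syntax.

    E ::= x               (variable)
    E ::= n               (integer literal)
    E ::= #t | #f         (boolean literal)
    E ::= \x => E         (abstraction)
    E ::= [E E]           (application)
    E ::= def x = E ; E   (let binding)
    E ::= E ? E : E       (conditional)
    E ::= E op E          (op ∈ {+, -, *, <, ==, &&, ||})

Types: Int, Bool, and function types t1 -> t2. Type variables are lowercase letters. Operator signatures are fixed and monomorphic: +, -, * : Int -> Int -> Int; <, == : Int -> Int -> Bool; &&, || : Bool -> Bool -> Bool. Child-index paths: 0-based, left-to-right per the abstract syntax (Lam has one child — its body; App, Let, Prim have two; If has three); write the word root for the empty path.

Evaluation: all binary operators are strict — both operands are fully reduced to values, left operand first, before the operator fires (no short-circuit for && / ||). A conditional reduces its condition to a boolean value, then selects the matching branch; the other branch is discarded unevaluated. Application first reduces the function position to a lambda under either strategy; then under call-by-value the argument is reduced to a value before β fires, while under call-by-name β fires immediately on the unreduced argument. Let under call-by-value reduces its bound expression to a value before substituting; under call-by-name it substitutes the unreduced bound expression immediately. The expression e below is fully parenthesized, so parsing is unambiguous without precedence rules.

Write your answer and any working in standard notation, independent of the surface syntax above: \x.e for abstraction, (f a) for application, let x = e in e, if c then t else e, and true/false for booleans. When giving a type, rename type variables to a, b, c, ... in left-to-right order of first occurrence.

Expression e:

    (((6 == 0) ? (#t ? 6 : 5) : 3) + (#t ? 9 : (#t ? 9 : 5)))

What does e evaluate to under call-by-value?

Answer: 12

Working:
step 0: ((if (6 == 0) then (if true then 6 else 5) else 3) + (if true then 9 else (if true then 9 else 5)))
step 1: [delta@0.0] ((if false then (if true then 6 else 5) else 3) + (if true then 9 else (if true then 9 else 5)))
step 2: [if@0] (3 + (if true then 9 else (if true then 9 else 5)))
step 3: [if@1] (3 + 9)
step 4: [delta@root] 12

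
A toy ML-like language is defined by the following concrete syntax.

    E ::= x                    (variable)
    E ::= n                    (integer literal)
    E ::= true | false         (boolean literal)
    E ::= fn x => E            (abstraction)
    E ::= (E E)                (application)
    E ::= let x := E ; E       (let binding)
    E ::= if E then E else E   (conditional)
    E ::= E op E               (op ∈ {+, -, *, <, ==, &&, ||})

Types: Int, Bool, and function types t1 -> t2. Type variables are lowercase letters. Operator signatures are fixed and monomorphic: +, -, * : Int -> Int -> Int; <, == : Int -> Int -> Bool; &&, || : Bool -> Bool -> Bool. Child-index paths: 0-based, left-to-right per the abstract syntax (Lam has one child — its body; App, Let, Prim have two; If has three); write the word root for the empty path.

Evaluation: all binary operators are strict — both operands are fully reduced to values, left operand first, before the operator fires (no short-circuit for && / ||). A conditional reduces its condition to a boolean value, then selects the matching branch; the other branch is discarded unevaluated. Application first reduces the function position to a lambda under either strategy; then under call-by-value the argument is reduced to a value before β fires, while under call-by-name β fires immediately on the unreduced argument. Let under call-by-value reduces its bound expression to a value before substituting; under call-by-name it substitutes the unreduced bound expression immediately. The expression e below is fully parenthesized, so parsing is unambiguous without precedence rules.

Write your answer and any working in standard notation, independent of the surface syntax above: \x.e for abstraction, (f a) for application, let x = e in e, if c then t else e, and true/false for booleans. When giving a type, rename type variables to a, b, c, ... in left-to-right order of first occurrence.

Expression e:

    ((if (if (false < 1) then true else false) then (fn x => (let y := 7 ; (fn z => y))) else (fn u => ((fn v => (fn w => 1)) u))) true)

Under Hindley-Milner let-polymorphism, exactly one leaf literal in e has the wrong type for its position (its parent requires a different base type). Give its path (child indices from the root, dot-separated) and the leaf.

Derivation:
  unify Bool ~ Int
  FAIL: mismatch Bool ~ Int

Answer: 0.0.0.0 : false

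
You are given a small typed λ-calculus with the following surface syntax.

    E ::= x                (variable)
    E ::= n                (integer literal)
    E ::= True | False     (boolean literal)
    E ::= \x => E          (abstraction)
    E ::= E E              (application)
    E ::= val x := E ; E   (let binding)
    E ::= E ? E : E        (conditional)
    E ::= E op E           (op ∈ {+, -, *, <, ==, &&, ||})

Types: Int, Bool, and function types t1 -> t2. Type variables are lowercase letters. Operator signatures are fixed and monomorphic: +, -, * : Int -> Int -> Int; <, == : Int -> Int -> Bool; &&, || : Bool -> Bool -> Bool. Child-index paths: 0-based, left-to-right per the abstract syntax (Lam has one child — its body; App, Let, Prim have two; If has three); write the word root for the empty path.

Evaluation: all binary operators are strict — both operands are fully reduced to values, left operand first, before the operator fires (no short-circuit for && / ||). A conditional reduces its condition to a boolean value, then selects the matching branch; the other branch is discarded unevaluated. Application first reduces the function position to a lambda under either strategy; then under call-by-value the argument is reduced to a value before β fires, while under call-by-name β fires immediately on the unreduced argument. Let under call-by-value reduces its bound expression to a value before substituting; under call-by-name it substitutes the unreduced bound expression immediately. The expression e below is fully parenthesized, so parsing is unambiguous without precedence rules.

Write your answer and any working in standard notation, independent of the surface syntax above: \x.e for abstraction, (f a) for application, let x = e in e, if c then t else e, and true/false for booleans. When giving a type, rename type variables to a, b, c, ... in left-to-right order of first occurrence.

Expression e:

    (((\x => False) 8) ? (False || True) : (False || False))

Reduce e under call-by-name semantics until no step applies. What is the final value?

Trace:
step 0: (if ((\x.false) 8) then (false || true) else (false || false))
step 1: [beta@0] (if false then (false || true) else (false || false))
step 2: [if@root] (false || false)
step 3: [delta@root] false

Answer: false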